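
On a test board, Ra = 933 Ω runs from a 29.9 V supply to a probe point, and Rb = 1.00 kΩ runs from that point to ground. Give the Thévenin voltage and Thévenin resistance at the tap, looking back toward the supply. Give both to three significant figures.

V_th is the open-circuit tap voltage: 29.9 × 1000/(933 + 1000) = 15.5 V.
With the supply zeroed, Ra and Rb appear in parallel from the tap: R_th = Ra‖Rb = (933 × 1000)/1933 = 483 Ω.

V_th = 15.5 V, R_th = 483 Ω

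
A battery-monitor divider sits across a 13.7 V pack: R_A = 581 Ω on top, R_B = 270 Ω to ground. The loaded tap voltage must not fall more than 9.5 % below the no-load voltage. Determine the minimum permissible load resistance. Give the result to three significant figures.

Output resistance R_th = R_A‖R_B = (581 × 270)/851.0 = 184.3 Ω.
The fractional drop is R_th/(R_th + R_L); requiring this ≤ 0.0950 gives R_L ≥ R_th(1/0.0950 − 1) = 184.3 × 9.526 = 1.76 kΩ.

R_L(min) ≈ 1.76 kΩ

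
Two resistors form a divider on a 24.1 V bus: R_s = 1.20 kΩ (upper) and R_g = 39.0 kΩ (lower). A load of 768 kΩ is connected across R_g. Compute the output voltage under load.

The load sits in parallel with R_g: R_g‖R_L = (39.0 × 768) / (39.0 + 768) = 37.12 kΩ.
V_out = 24.1 × 37.12 / (1.20 + 37.12) = 24.1 × 37.12/38.32 = 23.3 V.
(Unloaded it would have been 23.4 V.)

V_out ≈ 23.3 V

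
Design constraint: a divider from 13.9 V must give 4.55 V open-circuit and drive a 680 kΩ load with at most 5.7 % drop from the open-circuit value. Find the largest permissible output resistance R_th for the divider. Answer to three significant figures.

R_th ≤ 41.1 kΩ

Loading drop = R_th/(R_th + R_L) ≤ 0.0570, so R_th ≤ R_L · ε/(1−ε) = 680 kΩ × 0.0570/0.9430 = 41.1 kΩ.
(Any R1, R2 with R2/(R1+R2) = 0.327 and R1‖R2 ≤ 41.1 kΩ will meet the spec.)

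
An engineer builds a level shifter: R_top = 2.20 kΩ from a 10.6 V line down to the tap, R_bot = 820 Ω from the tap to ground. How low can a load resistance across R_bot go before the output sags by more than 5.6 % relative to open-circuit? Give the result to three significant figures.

R_L(min) ≈ 10.1 kΩ

Output resistance R_th = R_top‖R_bot = (2200 × 820)/3020 = 597.4 Ω.
The fractional drop is R_th/(R_th + R_L); requiring this ≤ 0.0560 gives R_L ≥ R_th(1/0.0560 − 1) = 597.4 × 16.86 = 10.1 kΩ.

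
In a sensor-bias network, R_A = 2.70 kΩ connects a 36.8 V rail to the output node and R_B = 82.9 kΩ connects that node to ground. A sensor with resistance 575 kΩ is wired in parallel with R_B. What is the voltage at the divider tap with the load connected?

The load sits in parallel with R_B: R_B‖R_L = (82.9 × 575) / (82.9 + 575) = 72.45 kΩ.
V_out = 36.8 × 72.45 / (2.70 + 72.45) = 36.8 × 72.45/75.15 = 35.5 V.
(Unloaded it would have been 35.6 V.)

V_out ≈ 35.5 V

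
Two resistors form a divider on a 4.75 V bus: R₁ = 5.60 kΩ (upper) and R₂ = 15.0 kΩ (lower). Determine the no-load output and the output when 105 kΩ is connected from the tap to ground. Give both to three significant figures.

Open-circuit: V = 4.75 × 15.0/(5.60 + 15.0) = 3.46 V.
With the load, R₂ becomes R₂‖R_L = 13.12 kΩ, so V = 4.75 × 13.12/18.73 = 3.33 V.

Unloaded: 3.46 V; loaded: 3.33 V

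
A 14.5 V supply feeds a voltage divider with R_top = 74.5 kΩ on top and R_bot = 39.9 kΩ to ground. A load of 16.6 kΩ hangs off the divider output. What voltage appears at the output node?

The load sits in parallel with R_bot: R_bot‖R_L = (39.9 × 16.6) / (39.9 + 16.6) = 11.72 kΩ.
V_out = 14.5 × 11.72 / (74.5 + 11.72) = 14.5 × 11.72/86.22 = 1.97 V.
(Unloaded it would have been 5.06 V.)

V_out ≈ 1.97 V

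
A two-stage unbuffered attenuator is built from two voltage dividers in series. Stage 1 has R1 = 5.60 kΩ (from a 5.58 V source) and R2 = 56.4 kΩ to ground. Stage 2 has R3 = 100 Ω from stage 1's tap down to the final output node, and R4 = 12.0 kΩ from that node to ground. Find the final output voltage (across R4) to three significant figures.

V_out ≈ 3.54 V

Stage 2 presents R3+R4 = 12100 Ω as a load on stage 1's tap.
Stage 1's lower leg becomes R2‖(R3+R4) = 9963 Ω, so V_mid = 5.58 × 9963/15560 = 3.572 V.
Stage 2 is itself unloaded: V_out = V_mid × R4/(R3+R4) = 3.572 × 12000/12100 = 3.54 V.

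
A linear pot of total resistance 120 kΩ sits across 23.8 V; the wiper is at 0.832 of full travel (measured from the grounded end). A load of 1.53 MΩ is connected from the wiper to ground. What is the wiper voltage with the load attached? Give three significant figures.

V ≈ 19.6 V

The wiper splits the pot into (1−α)R = 20.16 kΩ above and αR = 99.84 kΩ below.
Lower section ‖ load = 93.72 kΩ.
V_wiper = 23.8 × 93.72/(20.16 + 93.72) = 19.6 V.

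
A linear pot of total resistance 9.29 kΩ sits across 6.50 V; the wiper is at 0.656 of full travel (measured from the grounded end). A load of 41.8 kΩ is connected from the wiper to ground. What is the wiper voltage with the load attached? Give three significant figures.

V ≈ 4.06 V

The wiper splits the pot into (1−α)R = 3.196 kΩ above and αR = 6.094 kΩ below.
Lower section ‖ load = 5.319 kΩ.
V_wiper = 6.50 × 5.319/(3.196 + 5.319) = 4.06 V.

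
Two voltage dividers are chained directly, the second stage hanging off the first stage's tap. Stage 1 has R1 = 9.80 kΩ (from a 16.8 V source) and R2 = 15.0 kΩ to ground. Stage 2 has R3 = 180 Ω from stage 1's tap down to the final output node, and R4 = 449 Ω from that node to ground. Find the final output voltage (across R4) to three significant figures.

V_out ≈ 0.696 V

Stage 2 presents R3+R4 = 629.0 Ω as a load on stage 1's tap.
Stage 1's lower leg becomes R2‖(R3+R4) = 603.7 Ω, so V_mid = 16.8 × 603.7/10400 = 0.9748 V.
Stage 2 is itself unloaded: V_out = V_mid × R4/(R3+R4) = 0.9748 × 449/629.0 = 0.696 V.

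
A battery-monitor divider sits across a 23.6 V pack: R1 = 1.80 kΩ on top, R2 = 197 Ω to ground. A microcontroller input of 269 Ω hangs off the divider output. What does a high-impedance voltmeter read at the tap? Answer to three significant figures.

The load sits in parallel with R2: R2‖R_L = (197 × 269) / (197 + 269) = 113.7 Ω.
V_out = 23.6 × 113.7 / (1800 + 113.7) = 23.6 × 113.7/1914 = 1.40 V.

V_out ≈ 1.40 V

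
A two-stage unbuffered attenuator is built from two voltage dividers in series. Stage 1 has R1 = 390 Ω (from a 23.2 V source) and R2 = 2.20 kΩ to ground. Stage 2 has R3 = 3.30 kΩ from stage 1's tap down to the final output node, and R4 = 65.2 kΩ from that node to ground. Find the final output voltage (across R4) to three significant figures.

V_out ≈ 18.7 V

Stage 2 presents R3+R4 = 68500 Ω as a load on stage 1's tap.
Stage 1's lower leg becomes R2‖(R3+R4) = 2132 Ω, so V_mid = 23.2 × 2132/2522 = 19.61 V.
Stage 2 is itself unloaded: V_out = V_mid × R4/(R3+R4) = 19.61 × 65200/68500 = 18.7 V.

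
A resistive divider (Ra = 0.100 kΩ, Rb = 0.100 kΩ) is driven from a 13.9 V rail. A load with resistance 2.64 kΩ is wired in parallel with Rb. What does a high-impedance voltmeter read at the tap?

V_out ≈ 6.82 V

The load sits in parallel with Rb: Rb‖R_L = (100 × 2640) / (100 + 2640) = 96.35 Ω.
V_out = 13.9 × 96.35 / (100 + 96.35) = 13.9 × 96.35/196.4 = 6.82 V.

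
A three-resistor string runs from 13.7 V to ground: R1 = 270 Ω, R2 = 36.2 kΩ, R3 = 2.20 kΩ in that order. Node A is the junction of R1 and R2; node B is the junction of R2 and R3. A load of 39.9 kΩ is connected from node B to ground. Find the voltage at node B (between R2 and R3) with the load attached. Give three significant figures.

V ≈ 0.741 V

At node B, R3 is in parallel with the load: R3‖R_L = 2085 Ω.
Below node A the resistance is R2 + (R3‖R_L) = 38290 Ω, so V_A = 13.7 × 38290/38560 = 13.60 V.
Then V_B = V_A × (R3‖R_L)/(R2 + R3‖R_L) = 13.60 × 2085/38290 = 0.741 V.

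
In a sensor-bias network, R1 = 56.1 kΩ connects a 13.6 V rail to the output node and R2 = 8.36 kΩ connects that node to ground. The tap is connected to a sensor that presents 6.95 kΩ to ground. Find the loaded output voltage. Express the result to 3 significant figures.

The load sits in parallel with R2: R2‖R_L = (8.36 × 6.95) / (8.36 + 6.95) = 3.795 kΩ.
V_out = 13.6 × 3.795 / (56.1 + 3.795) = 13.6 × 3.795/59.90 = 0.862 V.

V_out ≈ 0.862 V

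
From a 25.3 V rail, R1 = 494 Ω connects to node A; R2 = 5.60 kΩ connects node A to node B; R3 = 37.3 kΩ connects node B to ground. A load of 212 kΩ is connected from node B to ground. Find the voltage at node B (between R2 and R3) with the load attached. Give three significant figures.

At node B, R3 is in parallel with the load: R3‖R_L = 31720 Ω.
Below node A the resistance is R2 + (R3‖R_L) = 37320 Ω, so V_A = 25.3 × 37320/37810 = 24.97 V.
Then V_B = V_A × (R3‖R_L)/(R2 + R3‖R_L) = 24.97 × 31720/37320 = 21.2 V.

V ≈ 21.2 V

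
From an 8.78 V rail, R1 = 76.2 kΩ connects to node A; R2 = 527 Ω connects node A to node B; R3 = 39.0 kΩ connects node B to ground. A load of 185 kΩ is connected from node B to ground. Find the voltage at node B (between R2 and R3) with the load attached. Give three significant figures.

At node B, R3 is in parallel with the load: R3‖R_L = 32210 Ω.
Below node A the resistance is R2 + (R3‖R_L) = 32740 Ω, so V_A = 8.78 × 32740/108900 = 2.638 V.
Then V_B = V_A × (R3‖R_L)/(R2 + R3‖R_L) = 2.638 × 32210/32740 = 2.60 V.

V ≈ 2.60 V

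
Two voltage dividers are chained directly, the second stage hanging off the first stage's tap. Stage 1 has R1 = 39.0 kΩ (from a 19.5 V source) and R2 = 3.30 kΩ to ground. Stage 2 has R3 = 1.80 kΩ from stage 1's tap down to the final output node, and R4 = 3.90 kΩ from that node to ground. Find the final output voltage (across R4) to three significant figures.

V_out ≈ 0.679 V

Stage 2 presents R3+R4 = 5.700 kΩ as a load on stage 1's tap.
Stage 1's lower leg becomes R2‖(R3+R4) = 2.090 kΩ, so V_mid = 19.5 × 2.090/41.09 = 0.9918 V.
Stage 2 is itself unloaded: V_out = V_mid × R4/(R3+R4) = 0.9918 × 3.90/5.700 = 0.679 V.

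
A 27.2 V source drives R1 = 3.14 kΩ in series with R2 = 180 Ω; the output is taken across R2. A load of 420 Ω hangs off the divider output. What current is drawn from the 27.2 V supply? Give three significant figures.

I ≈ 8.33 mA

R2‖R_L = 126.0 Ω, so the source sees R1 + R2‖R_L = 3266 Ω.
I = 27.2 V / 3266 Ω = 8.33 mA.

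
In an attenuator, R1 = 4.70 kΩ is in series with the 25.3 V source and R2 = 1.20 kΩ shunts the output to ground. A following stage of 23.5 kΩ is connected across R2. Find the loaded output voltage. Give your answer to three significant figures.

V_out ≈ 4.94 V

The load sits in parallel with R2: R2‖R_L = (1.20 × 23.5) / (1.20 + 23.5) = 1.142 kΩ.
V_out = 25.3 × 1.142 / (4.70 + 1.142) = 25.3 × 1.142/5.842 = 4.94 V.
(Unloaded it would have been 5.15 V.)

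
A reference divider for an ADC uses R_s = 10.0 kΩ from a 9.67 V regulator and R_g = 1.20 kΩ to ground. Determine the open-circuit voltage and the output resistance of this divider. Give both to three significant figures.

V_th = 1.04 V, R_th = 1.07 kΩ

V_th is the open-circuit tap voltage: 9.67 × 1.20/(10.0 + 1.20) = 1.04 V.
With the supply zeroed, R_s and R_g appear in parallel from the tap: R_th = R_s‖R_g = (10.0 × 1.20)/11.20 = 1.07 kΩ.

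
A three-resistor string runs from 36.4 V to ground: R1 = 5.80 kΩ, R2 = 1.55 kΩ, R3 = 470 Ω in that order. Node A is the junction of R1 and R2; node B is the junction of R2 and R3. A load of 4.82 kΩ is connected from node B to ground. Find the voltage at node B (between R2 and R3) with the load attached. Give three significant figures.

At node B, R3 is in parallel with the load: R3‖R_L = 428.2 Ω.
Below node A the resistance is R2 + (R3‖R_L) = 1978 Ω, so V_A = 36.4 × 1978/7778 = 9.258 V.
Then V_B = V_A × (R3‖R_L)/(R2 + R3‖R_L) = 9.258 × 428.2/1978 = 2.00 V.

V ≈ 2.00 V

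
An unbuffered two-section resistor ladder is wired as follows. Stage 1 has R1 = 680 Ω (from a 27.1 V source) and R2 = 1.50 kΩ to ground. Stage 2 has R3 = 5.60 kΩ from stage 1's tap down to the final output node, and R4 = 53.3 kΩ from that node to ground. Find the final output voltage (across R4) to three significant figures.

V_out ≈ 16.7 V

Stage 2 presents R3+R4 = 58900 Ω as a load on stage 1's tap.
Stage 1's lower leg becomes R2‖(R3+R4) = 1463 Ω, so V_mid = 27.1 × 1463/2143 = 18.50 V.
Stage 2 is itself unloaded: V_out = V_mid × R4/(R3+R4) = 18.50 × 53300/58900 = 16.7 V.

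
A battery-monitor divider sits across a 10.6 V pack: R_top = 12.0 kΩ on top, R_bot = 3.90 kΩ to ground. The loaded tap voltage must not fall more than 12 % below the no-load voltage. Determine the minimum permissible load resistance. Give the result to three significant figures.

R_L(min) ≈ 21.6 kΩ

Output resistance R_th = R_top‖R_bot = (12.0 × 3.90)/15.90 = 2.943 kΩ.
The fractional drop is R_th/(R_th + R_L); requiring this ≤ 0.120 gives R_L ≥ R_th(1/0.120 − 1) = 2.943 × 7.333 = 21.6 kΩ.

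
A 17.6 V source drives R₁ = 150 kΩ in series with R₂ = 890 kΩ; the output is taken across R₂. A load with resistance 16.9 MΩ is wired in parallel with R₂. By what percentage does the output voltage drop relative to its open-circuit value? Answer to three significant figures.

0.754 %

The divider's output (Thévenin) resistance is R₁‖R₂ = 128.4 kΩ.
Fractional drop under load = R_th/(R_th + R_L) = 128.4 / (128.4 + 16900) = 0.007538.
So the output falls by 0.754 %.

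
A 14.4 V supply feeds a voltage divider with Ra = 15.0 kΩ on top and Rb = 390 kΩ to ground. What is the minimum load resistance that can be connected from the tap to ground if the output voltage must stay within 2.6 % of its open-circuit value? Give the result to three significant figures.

R_L(min) ≈ 541 kΩ

Output resistance R_th = Ra‖Rb = (15.0 × 390)/405.0 = 14.44 kΩ.
The fractional drop is R_th/(R_th + R_L); requiring this ≤ 0.0260 gives R_L ≥ R_th(1/0.0260 − 1) = 14.44 × 37.46 = 541 kΩ.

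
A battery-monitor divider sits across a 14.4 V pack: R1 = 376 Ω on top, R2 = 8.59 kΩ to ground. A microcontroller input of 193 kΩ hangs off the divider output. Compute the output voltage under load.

The load sits in parallel with R2: R2‖R_L = (8590 × 193000) / (8590 + 193000) = 8224 Ω.
V_out = 14.4 × 8224 / (376 + 8224) = 14.4 × 8224/8600 = 13.8 V.

V_out ≈ 13.8 V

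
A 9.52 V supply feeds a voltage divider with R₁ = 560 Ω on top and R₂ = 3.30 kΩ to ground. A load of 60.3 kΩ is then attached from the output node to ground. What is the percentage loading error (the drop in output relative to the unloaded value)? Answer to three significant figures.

0.788 %

The divider's output (Thévenin) resistance is R₁‖R₂ = 478.8 Ω.
Fractional drop under load = R_th/(R_th + R_L) = 478.8 / (478.8 + 60300) = 0.007877.
So the output falls by 0.788 %.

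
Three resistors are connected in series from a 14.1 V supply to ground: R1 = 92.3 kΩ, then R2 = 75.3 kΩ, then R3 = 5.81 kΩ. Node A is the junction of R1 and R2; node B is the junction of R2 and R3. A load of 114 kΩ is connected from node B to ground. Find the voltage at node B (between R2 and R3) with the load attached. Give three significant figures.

At node B, R3 is in parallel with the load: R3‖R_L = 5.528 kΩ.
Below node A the resistance is R2 + (R3‖R_L) = 80.83 kΩ, so V_A = 14.1 × 80.83/173.1 = 6.583 V.
Then V_B = V_A × (R3‖R_L)/(R2 + R3‖R_L) = 6.583 × 5.528/80.83 = 0.450 V.

V ≈ 0.450 V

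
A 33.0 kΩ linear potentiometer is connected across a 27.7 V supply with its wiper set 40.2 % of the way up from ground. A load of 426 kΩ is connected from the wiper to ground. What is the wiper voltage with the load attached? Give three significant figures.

V ≈ 10.9 V

The wiper splits the pot into (1−α)R = 19.73 kΩ above and αR = 13.27 kΩ below.
Lower section ‖ load = 12.87 kΩ.
V_wiper = 27.7 × 12.87/(19.73 + 12.87) = 10.9 V.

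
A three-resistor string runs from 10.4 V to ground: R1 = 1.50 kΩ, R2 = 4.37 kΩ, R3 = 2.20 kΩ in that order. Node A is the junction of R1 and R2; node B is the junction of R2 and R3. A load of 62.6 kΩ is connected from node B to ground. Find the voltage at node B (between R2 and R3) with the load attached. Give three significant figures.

V ≈ 2.76 V

At node B, R3 is in parallel with the load: R3‖R_L = 2.125 kΩ.
Below node A the resistance is R2 + (R3‖R_L) = 6.495 kΩ, so V_A = 10.4 × 6.495/7.995 = 8.449 V.
Then V_B = V_A × (R3‖R_L)/(R2 + R3‖R_L) = 8.449 × 2.125/6.495 = 2.76 V.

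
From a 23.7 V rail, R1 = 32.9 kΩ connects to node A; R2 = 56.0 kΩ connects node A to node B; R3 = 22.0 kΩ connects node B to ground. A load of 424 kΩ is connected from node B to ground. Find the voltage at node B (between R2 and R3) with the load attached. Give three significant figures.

At node B, R3 is in parallel with the load: R3‖R_L = 20.91 kΩ.
Below node A the resistance is R2 + (R3‖R_L) = 76.91 kΩ, so V_A = 23.7 × 76.91/109.8 = 16.60 V.
Then V_B = V_A × (R3‖R_L)/(R2 + R3‖R_L) = 16.60 × 20.91/76.91 = 4.51 V.

V ≈ 4.51 V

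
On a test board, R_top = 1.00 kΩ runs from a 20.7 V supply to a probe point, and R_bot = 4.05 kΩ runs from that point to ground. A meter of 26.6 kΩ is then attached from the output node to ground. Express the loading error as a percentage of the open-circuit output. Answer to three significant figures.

The divider's output (Thévenin) resistance is R_top‖R_bot = 0.8020 kΩ.
Fractional drop under load = R_th/(R_th + R_L) = 0.8020 / (0.8020 + 26.6) = 0.02927.
So the output falls by 2.93 %.

2.93 %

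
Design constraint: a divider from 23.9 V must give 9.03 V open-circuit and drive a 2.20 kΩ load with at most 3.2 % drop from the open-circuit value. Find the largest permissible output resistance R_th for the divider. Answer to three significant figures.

Loading drop = R_th/(R_th + R_L) ≤ 0.0320, so R_th ≤ R_L · ε/(1−ε) = 2.20 kΩ × 0.0320/0.9680 = 72.7 Ω.
(Any R1, R2 with R2/(R1+R2) = 0.378 and R1‖R2 ≤ 72.7 Ω will meet the spec.)

R_th ≤ 72.7 Ω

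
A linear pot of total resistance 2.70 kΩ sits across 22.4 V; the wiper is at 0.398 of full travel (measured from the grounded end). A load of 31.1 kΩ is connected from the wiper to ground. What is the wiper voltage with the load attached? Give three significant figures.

V ≈ 8.73 V

The wiper splits the pot into (1−α)R = 1.625 kΩ above and αR = 1.075 kΩ below.
Lower section ‖ load = 1.039 kΩ.
V_wiper = 22.4 × 1.039/(1.625 + 1.039) = 8.73 V.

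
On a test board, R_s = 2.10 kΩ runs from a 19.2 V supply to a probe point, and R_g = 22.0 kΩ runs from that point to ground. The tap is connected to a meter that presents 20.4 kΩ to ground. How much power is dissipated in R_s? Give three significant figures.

Total resistance from the source is R_s + (R_g‖R_L) = 12.68 kΩ, so I = 19.2/12.68 kΩ = 1.514 mA.
P = I²·R_s = (1.514 mA)² × 2.10 kΩ = 4.81 mW.

P ≈ 4.81 mW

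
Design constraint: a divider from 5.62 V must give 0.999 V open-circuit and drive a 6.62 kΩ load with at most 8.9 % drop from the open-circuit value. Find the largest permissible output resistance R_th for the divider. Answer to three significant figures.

Loading drop = R_th/(R_th + R_L) ≤ 0.0890, so R_th ≤ R_L · ε/(1−ε) = 6.62 kΩ × 0.0890/0.9110 = 647 Ω.
(Any R1, R2 with R2/(R1+R2) = 0.178 and R1‖R2 ≤ 647 Ω will meet the spec.)

R_th ≤ 647 Ω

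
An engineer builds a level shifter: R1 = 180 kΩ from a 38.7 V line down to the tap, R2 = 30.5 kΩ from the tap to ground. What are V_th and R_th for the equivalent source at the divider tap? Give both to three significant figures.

V_th is the open-circuit tap voltage: 38.7 × 30.5/(180 + 30.5) = 5.61 V.
With the supply zeroed, R1 and R2 appear in parallel from the tap: R_th = R1‖R2 = (180 × 30.5)/210.5 = 26.1 kΩ.

V_th = 5.61 V, R_th = 26.1 kΩ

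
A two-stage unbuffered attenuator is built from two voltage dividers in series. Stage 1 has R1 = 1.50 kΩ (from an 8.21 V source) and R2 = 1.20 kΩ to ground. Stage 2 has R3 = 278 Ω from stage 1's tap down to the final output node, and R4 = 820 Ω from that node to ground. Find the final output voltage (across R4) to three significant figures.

V_out ≈ 1.70 V

Stage 2 presents R3+R4 = 1098 Ω as a load on stage 1's tap.
Stage 1's lower leg becomes R2‖(R3+R4) = 573.4 Ω, so V_mid = 8.21 × 573.4/2073 = 2.270 V.
Stage 2 is itself unloaded: V_out = V_mid × R4/(R3+R4) = 2.270 × 820/1098 = 1.70 V.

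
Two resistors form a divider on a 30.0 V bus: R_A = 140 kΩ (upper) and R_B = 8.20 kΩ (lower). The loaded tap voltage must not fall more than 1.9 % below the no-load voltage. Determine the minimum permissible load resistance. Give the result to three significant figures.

Output resistance R_th = R_A‖R_B = (140 × 8.20)/148.2 = 7.746 kΩ.
The fractional drop is R_th/(R_th + R_L); requiring this ≤ 0.0190 gives R_L ≥ R_th(1/0.0190 − 1) = 7.746 × 51.63 = 400 kΩ.

R_L(min) ≈ 400 kΩ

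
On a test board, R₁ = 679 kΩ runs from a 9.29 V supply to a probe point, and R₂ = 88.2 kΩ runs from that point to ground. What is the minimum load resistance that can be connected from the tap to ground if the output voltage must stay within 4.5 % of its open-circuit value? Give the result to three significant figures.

Output resistance R_th = R₁‖R₂ = (679 × 88.2)/767.2 = 78.06 kΩ.
The fractional drop is R_th/(R_th + R_L); requiring this ≤ 0.0450 gives R_L ≥ R_th(1/0.0450 − 1) = 78.06 × 21.22 = 1.66 MΩ.

R_L(min) ≈ 1.66 MΩ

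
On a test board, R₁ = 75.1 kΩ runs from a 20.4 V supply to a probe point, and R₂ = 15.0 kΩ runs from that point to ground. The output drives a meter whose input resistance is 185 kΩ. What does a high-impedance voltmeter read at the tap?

V_out ≈ 3.18 V

The load sits in parallel with R₂: R₂‖R_L = (15.0 × 185) / (15.0 + 185) = 13.88 kΩ.
V_out = 20.4 × 13.88 / (75.1 + 13.88) = 20.4 × 13.88/88.97 = 3.18 V.
(Unloaded it would have been 3.40 V.)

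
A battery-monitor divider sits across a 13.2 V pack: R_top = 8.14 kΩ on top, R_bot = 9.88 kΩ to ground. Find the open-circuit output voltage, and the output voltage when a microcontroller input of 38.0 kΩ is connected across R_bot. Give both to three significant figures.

Unloaded: 7.24 V; loaded: 6.48 V

Open-circuit: V = 13.2 × 9.88/(8.14 + 9.88) = 7.24 V.
With the load, R_bot becomes R_bot‖R_L = 7.841 kΩ, so V = 13.2 × 7.841/15.98 = 6.48 V.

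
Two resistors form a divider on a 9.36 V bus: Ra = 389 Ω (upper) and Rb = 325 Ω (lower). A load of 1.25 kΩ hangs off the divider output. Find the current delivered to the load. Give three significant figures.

Rb‖R_L = 257.9 Ω; V_out = 9.36 × 257.9/646.9 = 3.732 V.
I_L = V_out / R_L = 3.732 / 1.25 kΩ = 2.99 mA.

I_L ≈ 2.99 mA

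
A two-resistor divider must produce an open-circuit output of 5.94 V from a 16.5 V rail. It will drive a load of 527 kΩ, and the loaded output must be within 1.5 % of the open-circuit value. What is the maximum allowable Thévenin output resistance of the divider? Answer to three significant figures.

Loading drop = R_th/(R_th + R_L) ≤ 0.0150, so R_th ≤ R_L · ε/(1−ε) = 527 kΩ × 0.0150/0.9850 = 8.03 kΩ.

R_th ≤ 8.03 kΩ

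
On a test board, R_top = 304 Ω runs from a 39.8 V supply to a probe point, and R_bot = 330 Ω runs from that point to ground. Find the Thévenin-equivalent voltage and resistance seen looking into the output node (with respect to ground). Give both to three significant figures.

V_th = 20.7 V, R_th = 158 Ω

V_th is the open-circuit tap voltage: 39.8 × 330/(304 + 330) = 20.7 V.
With the supply zeroed, R_top and R_bot appear in parallel from the tap: R_th = R_top‖R_bot = (304 × 330)/634.0 = 158 Ω.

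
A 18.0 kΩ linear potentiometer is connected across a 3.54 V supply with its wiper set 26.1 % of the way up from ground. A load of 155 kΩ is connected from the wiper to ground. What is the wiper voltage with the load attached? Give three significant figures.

V ≈ 0.904 V

The wiper splits the pot into (1−α)R = 13.30 kΩ above and αR = 4.698 kΩ below.
Lower section ‖ load = 4.560 kΩ.
V_wiper = 3.54 × 4.560/(13.30 + 4.560) = 0.904 V.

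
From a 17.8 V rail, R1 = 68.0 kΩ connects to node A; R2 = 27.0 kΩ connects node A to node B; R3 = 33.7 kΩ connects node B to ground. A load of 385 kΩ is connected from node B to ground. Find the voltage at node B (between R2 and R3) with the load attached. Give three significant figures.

At node B, R3 is in parallel with the load: R3‖R_L = 30.99 kΩ.
Below node A the resistance is R2 + (R3‖R_L) = 57.99 kΩ, so V_A = 17.8 × 57.99/126.0 = 8.193 V.
Then V_B = V_A × (R3‖R_L)/(R2 + R3‖R_L) = 8.193 × 30.99/57.99 = 4.38 V.

V ≈ 4.38 V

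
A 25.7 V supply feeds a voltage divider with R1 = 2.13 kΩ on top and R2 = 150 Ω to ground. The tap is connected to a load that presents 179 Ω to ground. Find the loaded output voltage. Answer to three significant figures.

The load sits in parallel with R2: R2‖R_L = (150 × 179) / (150 + 179) = 81.61 Ω.
V_out = 25.7 × 81.61 / (2130 + 81.61) = 25.7 × 81.61/2212 = 0.948 V.

V_out ≈ 0.948 V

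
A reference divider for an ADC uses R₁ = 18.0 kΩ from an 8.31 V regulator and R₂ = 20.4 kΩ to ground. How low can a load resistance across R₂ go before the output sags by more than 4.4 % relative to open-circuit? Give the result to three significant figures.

R_L(min) ≈ 208 kΩ

Output resistance R_th = R₁‖R₂ = (18.0 × 20.4)/38.40 = 9.562 kΩ.
The fractional drop is R_th/(R_th + R_L); requiring this ≤ 0.0440 gives R_L ≥ R_th(1/0.0440 − 1) = 9.562 × 21.73 = 208 kΩ.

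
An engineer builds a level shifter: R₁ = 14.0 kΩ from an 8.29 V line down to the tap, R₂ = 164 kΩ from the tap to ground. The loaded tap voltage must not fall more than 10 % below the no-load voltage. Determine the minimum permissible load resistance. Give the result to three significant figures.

Output resistance R_th = R₁‖R₂ = (14.0 × 164)/178.0 = 12.90 kΩ.
The fractional drop is R_th/(R_th + R_L); requiring this ≤ 0.100 gives R_L ≥ R_th(1/0.100 − 1) = 12.90 × 9.000 = 116 kΩ.

R_L(min) ≈ 116 kΩ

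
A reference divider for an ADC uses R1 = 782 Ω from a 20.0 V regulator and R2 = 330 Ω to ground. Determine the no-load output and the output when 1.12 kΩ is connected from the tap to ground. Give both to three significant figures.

Open-circuit: V = 20.0 × 330/(782 + 330) = 5.94 V.
With the load, R2 becomes R2‖R_L = 254.9 Ω, so V = 20.0 × 254.9/1037 = 4.92 V.

Unloaded: 5.94 V; loaded: 4.92 V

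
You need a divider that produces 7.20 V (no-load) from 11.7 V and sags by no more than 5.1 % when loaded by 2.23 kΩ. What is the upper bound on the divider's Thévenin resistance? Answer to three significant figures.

Loading drop = R_th/(R_th + R_L) ≤ 0.0510, so R_th ≤ R_L · ε/(1−ε) = 2.23 kΩ × 0.0510/0.9490 = 120 Ω.
(Any R1, R2 with R2/(R1+R2) = 0.615 and R1‖R2 ≤ 120 Ω will meet the spec.)

R_th ≤ 120 Ω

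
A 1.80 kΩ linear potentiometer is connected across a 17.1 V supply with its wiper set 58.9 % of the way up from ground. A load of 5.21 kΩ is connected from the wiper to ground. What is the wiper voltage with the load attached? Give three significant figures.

The wiper splits the pot into (1−α)R = 739.8 Ω above and αR = 1060 Ω below.
Lower section ‖ load = 880.9 Ω.
V_wiper = 17.1 × 880.9/(739.8 + 880.9) = 9.29 V.

V ≈ 9.29 V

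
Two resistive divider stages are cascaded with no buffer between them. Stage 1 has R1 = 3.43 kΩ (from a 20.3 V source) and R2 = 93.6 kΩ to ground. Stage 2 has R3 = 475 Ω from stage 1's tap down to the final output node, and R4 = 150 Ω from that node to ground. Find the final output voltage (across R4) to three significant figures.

V_out ≈ 0.747 V

Stage 2 presents R3+R4 = 625.0 Ω as a load on stage 1's tap.
Stage 1's lower leg becomes R2‖(R3+R4) = 620.9 Ω, so V_mid = 20.3 × 620.9/4051 = 3.111 V.
Stage 2 is itself unloaded: V_out = V_mid × R4/(R3+R4) = 3.111 × 150/625.0 = 0.747 V.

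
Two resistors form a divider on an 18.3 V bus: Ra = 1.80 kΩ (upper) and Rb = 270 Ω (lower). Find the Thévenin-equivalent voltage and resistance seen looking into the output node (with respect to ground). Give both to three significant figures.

V_th is the open-circuit tap voltage: 18.3 × 270/(1800 + 270) = 2.39 V.
With the supply zeroed, Ra and Rb appear in parallel from the tap: R_th = Ra‖Rb = (1800 × 270)/2070 = 235 Ω.

V_th = 2.39 V, R_th = 235 Ω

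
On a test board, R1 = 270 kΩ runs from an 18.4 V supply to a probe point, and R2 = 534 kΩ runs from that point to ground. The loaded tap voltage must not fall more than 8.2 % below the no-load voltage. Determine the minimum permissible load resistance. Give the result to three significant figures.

R_L(min) ≈ 2.01 MΩ

Output resistance R_th = R1‖R2 = (270 × 534)/804.0 = 179.3 kΩ.
The fractional drop is R_th/(R_th + R_L); requiring this ≤ 0.0820 gives R_L ≥ R_th(1/0.0820 − 1) = 179.3 × 11.20 = 2.01 MΩ.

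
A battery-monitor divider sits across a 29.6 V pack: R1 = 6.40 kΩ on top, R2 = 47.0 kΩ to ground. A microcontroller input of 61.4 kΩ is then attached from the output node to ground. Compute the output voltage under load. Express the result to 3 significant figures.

The load sits in parallel with R2: R2‖R_L = (47.0 × 61.4) / (47.0 + 61.4) = 26.62 kΩ.
V_out = 29.6 × 26.62 / (6.40 + 26.62) = 29.6 × 26.62/33.02 = 23.9 V.
(Unloaded it would have been 26.1 V.)

V_out ≈ 23.9 V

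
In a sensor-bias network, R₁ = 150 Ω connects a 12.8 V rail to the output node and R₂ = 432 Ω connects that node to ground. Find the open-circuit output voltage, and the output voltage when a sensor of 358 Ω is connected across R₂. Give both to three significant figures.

Open-circuit: V = 12.8 × 432/(150 + 432) = 9.50 V.
With the load, R₂ becomes R₂‖R_L = 195.8 Ω, so V = 12.8 × 195.8/345.8 = 7.25 V.

Unloaded: 9.50 V; loaded: 7.25 V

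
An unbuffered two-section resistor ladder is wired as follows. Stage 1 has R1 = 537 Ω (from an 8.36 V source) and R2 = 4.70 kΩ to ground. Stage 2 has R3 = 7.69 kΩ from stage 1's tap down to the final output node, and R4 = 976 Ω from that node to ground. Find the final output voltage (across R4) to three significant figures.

V_out ≈ 0.800 V

Stage 2 presents R3+R4 = 8666 Ω as a load on stage 1's tap.
Stage 1's lower leg becomes R2‖(R3+R4) = 3047 Ω, so V_mid = 8.36 × 3047/3584 = 7.108 V.
Stage 2 is itself unloaded: V_out = V_mid × R4/(R3+R4) = 7.108 × 976/8666 = 0.800 V.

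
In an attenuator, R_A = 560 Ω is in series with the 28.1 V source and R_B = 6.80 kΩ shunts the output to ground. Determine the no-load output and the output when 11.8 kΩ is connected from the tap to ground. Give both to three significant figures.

Unloaded: 26.0 V; loaded: 24.9 V

Open-circuit: V = 28.1 × 6800/(560 + 6800) = 26.0 V.
With the load, R_B becomes R_B‖R_L = 4314 Ω, so V = 28.1 × 4314/4874 = 24.9 V.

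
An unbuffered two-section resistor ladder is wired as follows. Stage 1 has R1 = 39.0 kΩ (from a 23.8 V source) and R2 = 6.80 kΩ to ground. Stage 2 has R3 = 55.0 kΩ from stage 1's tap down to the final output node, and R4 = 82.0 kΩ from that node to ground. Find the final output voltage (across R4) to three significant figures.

Stage 2 presents R3+R4 = 137.0 kΩ as a load on stage 1's tap.
Stage 1's lower leg becomes R2‖(R3+R4) = 6.478 kΩ, so V_mid = 23.8 × 6.478/45.48 = 3.390 V.
Stage 2 is itself unloaded: V_out = V_mid × R4/(R3+R4) = 3.390 × 82.0/137.0 = 2.03 V.

V_out ≈ 2.03 V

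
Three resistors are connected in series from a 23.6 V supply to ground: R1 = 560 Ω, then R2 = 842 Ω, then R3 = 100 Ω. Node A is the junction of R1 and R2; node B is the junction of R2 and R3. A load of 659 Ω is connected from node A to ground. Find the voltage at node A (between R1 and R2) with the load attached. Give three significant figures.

Below node A the series string R2+R3 = 942.0 Ω sits in parallel with the 659 Ω load: 387.7 Ω.
V_A = 23.6 × 387.7/(560 + 387.7) = 9.66 V.

V ≈ 9.66 V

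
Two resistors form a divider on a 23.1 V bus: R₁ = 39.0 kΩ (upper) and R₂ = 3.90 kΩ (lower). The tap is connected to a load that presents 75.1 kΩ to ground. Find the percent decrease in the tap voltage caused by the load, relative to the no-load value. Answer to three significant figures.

4.51 %

The divider's output (Thévenin) resistance is R₁‖R₂ = 3.545 kΩ.
Fractional drop under load = R_th/(R_th + R_L) = 3.545 / (3.545 + 75.1) = 0.04508.
So the output falls by 4.51 %.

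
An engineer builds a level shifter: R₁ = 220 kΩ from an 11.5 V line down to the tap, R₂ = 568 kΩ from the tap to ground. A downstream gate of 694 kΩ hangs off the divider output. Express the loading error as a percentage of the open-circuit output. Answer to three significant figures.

18.6 %

Unloaded V = 11.5 × 568/788.0 = 8.289 V.
Loaded: R₂‖R_L = 312.4 kΩ, giving V = 11.5 × 312.4/532.4 = 6.748 V.
Drop = (8.289 − 6.748) / 8.289 = 18.6 %.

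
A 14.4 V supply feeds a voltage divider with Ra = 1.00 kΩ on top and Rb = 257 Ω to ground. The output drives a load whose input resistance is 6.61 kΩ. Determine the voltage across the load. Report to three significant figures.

V_out ≈ 2.86 V

The load sits in parallel with Rb: Rb‖R_L = (257 × 6610) / (257 + 6610) = 247.4 Ω.
V_out = 14.4 × 247.4 / (1000 + 247.4) = 14.4 × 247.4/1247 = 2.86 V.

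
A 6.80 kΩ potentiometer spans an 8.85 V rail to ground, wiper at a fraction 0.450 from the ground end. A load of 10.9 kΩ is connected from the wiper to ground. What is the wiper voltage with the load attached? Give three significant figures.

V ≈ 3.45 V

The wiper splits the pot into (1−α)R = 3.740 kΩ above and αR = 3.060 kΩ below.
Lower section ‖ load = 2.389 kΩ.
V_wiper = 8.85 × 2.389/(3.740 + 2.389) = 3.45 V.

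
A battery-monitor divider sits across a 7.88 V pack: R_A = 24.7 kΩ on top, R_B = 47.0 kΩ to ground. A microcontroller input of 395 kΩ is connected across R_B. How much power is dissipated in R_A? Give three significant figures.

Total resistance from the source is R_A + (R_B‖R_L) = 66.70 kΩ, so I = 7.88/66.70 kΩ = 0.1181 mA.
P = I²·R_A = (0.1181 mA)² × 24.7 kΩ = 0.345 mW.

P ≈ 0.345 mW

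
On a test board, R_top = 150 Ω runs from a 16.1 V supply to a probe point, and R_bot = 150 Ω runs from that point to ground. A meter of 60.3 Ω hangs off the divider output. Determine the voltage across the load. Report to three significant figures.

V_out ≈ 3.59 V

The load sits in parallel with R_bot: R_bot‖R_L = (150 × 60.3) / (150 + 60.3) = 43.01 Ω.
V_out = 16.1 × 43.01 / (150 + 43.01) = 16.1 × 43.01/193.0 = 3.59 V.
(Unloaded it would have been 8.05 V.)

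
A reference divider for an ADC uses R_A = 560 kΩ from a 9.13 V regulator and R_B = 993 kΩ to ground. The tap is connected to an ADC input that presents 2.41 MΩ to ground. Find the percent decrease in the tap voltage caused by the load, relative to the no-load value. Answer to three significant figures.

The divider's output (Thévenin) resistance is R_A‖R_B = 358.1 kΩ.
Fractional drop under load = R_th/(R_th + R_L) = 358.1 / (358.1 + 2410) = 0.1294.
So the output falls by 12.9 %.

12.9 %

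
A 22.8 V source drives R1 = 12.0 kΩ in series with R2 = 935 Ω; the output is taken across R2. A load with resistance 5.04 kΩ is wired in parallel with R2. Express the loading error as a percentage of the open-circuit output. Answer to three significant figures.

Unloaded V = 22.8 × 935/12940 = 1.6481 V.
Loaded: R2‖R_L = 788.7 Ω, giving V = 22.8 × 788.7/12790 = 1.4061 V.
Drop = (1.6481 − 1.4061) / 1.6481 = 14.7 %.

14.7 %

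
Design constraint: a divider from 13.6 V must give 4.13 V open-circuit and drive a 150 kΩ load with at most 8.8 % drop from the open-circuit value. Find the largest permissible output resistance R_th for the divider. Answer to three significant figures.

R_th ≤ 14.5 kΩ

Loading drop = R_th/(R_th + R_L) ≤ 0.0880, so R_th ≤ R_L · ε/(1−ε) = 150 kΩ × 0.0880/0.9120 = 14.5 kΩ.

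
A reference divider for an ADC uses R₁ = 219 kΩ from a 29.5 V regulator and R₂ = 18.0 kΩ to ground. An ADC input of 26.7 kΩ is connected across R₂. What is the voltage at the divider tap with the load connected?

V_out ≈ 1.38 V

The load sits in parallel with R₂: R₂‖R_L = (18.0 × 26.7) / (18.0 + 26.7) = 10.75 kΩ.
V_out = 29.5 × 10.75 / (219 + 10.75) = 29.5 × 10.75/229.8 = 1.38 V.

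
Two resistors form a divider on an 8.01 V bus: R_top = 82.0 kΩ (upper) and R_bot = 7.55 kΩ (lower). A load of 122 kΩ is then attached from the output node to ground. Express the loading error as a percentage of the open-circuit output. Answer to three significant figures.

5.36 %

The divider's output (Thévenin) resistance is R_top‖R_bot = 6.913 kΩ.
Fractional drop under load = R_th/(R_th + R_L) = 6.913 / (6.913 + 122) = 0.05363.
So the output falls by 5.36 %.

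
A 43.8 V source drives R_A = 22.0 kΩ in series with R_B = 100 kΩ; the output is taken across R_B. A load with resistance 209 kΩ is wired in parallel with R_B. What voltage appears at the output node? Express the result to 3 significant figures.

The load sits in parallel with R_B: R_B‖R_L = (100 × 209) / (100 + 209) = 67.64 kΩ.
V_out = 43.8 × 67.64 / (22.0 + 67.64) = 43.8 × 67.64/89.64 = 33.1 V.

V_out ≈ 33.1 V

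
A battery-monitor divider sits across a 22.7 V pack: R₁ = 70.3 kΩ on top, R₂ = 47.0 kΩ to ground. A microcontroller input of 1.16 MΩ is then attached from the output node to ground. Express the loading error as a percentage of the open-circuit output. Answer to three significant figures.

2.37 %

The divider's output (Thévenin) resistance is R₁‖R₂ = 28.17 kΩ.
Fractional drop under load = R_th/(R_th + R_L) = 28.17 / (28.17 + 1160) = 0.02371.
So the output falls by 2.37 %.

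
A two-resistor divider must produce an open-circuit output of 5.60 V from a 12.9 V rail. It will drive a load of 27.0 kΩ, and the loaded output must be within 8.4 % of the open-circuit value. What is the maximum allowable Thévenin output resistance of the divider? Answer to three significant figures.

R_th ≤ 2.48 kΩ

Loading drop = R_th/(R_th + R_L) ≤ 0.0840, so R_th ≤ R_L · ε/(1−ε) = 27.0 kΩ × 0.0840/0.9160 = 2.48 kΩ.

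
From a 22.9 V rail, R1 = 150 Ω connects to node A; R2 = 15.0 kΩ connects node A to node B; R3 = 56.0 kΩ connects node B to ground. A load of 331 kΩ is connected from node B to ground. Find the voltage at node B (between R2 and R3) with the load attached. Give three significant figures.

V ≈ 17.4 V

At node B, R3 is in parallel with the load: R3‖R_L = 47900 Ω.
Below node A the resistance is R2 + (R3‖R_L) = 62900 Ω, so V_A = 22.9 × 62900/63050 = 22.85 V.
Then V_B = V_A × (R3‖R_L)/(R2 + R3‖R_L) = 22.85 × 47900/62900 = 17.4 V.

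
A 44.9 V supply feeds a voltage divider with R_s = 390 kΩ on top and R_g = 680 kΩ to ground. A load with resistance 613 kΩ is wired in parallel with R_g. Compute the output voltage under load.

V_out ≈ 20.3 V

The load sits in parallel with R_g: R_g‖R_L = (680 × 613) / (680 + 613) = 322.4 kΩ.
V_out = 44.9 × 322.4 / (390 + 322.4) = 44.9 × 322.4/712.4 = 20.3 V.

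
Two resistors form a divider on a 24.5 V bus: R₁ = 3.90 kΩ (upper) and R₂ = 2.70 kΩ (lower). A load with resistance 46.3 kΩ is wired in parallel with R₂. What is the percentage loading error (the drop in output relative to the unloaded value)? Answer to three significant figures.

3.33 %

The divider's output (Thévenin) resistance is R₁‖R₂ = 1.595 kΩ.
Fractional drop under load = R_th/(R_th + R_L) = 1.595 / (1.595 + 46.3) = 0.03331.
So the output falls by 3.33 %.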